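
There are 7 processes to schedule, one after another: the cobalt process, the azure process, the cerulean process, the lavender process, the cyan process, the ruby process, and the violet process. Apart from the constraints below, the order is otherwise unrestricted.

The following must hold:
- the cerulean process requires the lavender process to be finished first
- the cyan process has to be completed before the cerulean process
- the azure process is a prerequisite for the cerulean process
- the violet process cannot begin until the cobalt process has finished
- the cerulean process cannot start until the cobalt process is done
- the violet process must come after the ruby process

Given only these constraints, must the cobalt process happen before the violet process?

Chaining the stated constraints: the cobalt process → the violet process.
That forces the cobalt process before the violet process in every valid schedule.

Yes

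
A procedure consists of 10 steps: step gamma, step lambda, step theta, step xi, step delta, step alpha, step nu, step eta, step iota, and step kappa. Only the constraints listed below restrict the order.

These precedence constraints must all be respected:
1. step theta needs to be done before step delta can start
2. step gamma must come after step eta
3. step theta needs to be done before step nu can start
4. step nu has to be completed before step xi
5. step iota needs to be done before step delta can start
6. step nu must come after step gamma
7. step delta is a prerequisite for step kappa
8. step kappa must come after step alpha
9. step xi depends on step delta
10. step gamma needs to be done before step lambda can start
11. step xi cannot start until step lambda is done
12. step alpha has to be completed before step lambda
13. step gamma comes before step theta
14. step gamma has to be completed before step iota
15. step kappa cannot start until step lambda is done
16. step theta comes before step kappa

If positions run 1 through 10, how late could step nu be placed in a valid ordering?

Following the constraints forward from step nu, its only required successor is step xi.
So at least 1 step follows step nu, putting step nu no later than position 9. That position is achievable by scheduling everything else first.

9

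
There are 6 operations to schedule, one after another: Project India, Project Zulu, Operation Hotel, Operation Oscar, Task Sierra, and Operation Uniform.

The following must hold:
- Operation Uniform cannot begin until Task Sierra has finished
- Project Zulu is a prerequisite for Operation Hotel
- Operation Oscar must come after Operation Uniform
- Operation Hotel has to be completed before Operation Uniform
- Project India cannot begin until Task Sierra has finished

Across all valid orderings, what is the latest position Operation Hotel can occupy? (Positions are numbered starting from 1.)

4

Following every chain forward from Operation Hotel, the operations that must come later are Operation Oscar, Operation Uniform — 2 of them.
So at least 2 operations follow Operation Hotel, putting Operation Hotel no later than position 4. That position is achievable by scheduling everything else first.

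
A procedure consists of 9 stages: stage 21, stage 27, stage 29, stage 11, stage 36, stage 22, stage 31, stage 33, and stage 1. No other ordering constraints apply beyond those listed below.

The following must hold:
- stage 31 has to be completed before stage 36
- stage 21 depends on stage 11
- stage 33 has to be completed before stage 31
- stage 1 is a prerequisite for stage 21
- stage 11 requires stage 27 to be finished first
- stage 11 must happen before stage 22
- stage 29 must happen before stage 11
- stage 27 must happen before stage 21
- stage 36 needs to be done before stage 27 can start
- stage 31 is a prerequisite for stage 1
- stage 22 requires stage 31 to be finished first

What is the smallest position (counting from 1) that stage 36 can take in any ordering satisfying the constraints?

3

Working backwards through the constraints from stage 36, its full set of required predecessors is stage 31, stage 33 — 2 of them.
With 2 mandatory predecessors, the earliest stage 36 can sit is position 2+1 = 3, and placing just those 2 first achieves it.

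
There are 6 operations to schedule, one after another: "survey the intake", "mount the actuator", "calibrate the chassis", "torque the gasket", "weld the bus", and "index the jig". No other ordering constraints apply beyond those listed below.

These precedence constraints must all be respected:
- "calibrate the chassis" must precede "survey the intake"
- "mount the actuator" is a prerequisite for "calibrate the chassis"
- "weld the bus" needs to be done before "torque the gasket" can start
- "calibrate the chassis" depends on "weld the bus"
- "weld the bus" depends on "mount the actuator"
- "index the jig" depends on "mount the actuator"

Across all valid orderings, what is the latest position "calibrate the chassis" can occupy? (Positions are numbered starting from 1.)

5

Following the constraints forward from "calibrate the chassis", its only required successor is "survey the intake".
With 1 mandatory successor out of 6 operations total, the latest slot for "calibrate the chassis" is 6−1 = 5, and it's reachable by doing all non-successors before "calibrate the chassis".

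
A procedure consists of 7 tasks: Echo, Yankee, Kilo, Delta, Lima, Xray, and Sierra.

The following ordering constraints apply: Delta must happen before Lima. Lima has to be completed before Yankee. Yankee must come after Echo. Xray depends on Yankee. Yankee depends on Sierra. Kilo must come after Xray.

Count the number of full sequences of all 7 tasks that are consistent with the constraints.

12

The tasks with no prerequisites are Echo, Delta, Sierra; any of them can be placed first.
Enumerating by repeatedly choosing an available task (one whose prerequisites are all placed) gives 12 distinct complete orderings.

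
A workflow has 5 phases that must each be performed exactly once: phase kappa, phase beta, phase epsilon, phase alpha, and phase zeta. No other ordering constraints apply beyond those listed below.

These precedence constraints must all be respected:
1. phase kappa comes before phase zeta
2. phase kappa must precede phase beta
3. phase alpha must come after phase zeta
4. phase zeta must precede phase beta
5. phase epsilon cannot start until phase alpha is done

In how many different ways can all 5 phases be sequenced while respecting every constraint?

Phase kappa is the only phase with nothing required before it, so every ordering starts there.
Counting all ways to extend the partial order to a total order gives 3.

3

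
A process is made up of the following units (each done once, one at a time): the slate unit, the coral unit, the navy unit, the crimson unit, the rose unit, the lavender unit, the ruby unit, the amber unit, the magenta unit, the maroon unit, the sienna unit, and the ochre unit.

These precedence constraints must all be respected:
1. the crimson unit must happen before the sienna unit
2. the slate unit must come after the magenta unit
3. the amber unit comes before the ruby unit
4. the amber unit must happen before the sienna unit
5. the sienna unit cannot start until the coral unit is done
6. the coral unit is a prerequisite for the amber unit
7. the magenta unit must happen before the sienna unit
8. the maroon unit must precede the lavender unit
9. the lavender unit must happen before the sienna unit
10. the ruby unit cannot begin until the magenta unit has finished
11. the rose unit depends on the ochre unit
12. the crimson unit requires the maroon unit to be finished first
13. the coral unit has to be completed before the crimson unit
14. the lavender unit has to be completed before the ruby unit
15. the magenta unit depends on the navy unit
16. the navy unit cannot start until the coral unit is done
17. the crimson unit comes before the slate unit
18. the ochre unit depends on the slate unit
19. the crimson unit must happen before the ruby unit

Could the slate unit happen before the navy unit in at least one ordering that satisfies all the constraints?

The constraints give a chain the navy unit → the magenta unit → the slate unit, which forces the navy unit before the slate unit.
Hence the slate unit can never be scheduled before the navy unit.

No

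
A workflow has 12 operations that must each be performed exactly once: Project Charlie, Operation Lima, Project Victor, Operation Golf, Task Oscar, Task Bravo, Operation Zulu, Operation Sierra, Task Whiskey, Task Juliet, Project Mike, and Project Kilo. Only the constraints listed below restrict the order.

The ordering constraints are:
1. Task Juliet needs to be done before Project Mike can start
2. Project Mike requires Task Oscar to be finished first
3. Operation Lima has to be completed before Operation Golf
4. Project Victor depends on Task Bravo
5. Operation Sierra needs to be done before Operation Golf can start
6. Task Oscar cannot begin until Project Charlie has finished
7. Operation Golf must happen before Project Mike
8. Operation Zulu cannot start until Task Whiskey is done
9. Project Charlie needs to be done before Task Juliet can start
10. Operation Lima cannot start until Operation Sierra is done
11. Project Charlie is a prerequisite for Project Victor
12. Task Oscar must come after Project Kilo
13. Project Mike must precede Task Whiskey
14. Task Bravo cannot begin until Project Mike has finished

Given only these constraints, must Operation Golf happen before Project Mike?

Following the dependencies: Operation Golf → Project Mike.
That forces Operation Golf before Project Mike in every valid schedule.

Yes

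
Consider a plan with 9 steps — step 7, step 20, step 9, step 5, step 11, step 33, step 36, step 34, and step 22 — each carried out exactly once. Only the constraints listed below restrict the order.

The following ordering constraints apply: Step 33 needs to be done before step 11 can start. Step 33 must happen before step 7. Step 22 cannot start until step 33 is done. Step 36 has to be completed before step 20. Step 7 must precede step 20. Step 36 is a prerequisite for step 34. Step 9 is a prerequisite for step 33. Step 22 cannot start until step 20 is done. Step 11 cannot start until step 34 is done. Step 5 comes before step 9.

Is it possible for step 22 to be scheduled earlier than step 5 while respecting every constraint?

No

Following step 5 → step 9 → step 33 → step 22, step 5 must precede step 22 in every valid ordering.
So no valid ordering can have step 22 before step 5.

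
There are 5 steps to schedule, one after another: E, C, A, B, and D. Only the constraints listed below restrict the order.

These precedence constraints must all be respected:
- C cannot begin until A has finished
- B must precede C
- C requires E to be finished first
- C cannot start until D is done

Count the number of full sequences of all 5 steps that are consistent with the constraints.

24

4 steps have no prerequisites (E, A, B, D), so any of them could come first.
Enumerating by repeatedly choosing an available step (one whose prerequisites are all placed) gives 24 distinct complete orderings.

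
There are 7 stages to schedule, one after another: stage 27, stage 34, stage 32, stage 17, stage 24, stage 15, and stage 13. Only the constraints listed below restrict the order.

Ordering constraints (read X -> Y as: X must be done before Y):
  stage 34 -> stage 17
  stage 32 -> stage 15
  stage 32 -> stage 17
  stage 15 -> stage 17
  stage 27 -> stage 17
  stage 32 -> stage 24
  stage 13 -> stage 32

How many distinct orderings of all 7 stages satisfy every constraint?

80

3 stages have no prerequisites (stage 27, stage 34, stage 13), so any of them could come first.
Systematically extending each partial ordering one stage at a time and counting, there are 80 complete orderings.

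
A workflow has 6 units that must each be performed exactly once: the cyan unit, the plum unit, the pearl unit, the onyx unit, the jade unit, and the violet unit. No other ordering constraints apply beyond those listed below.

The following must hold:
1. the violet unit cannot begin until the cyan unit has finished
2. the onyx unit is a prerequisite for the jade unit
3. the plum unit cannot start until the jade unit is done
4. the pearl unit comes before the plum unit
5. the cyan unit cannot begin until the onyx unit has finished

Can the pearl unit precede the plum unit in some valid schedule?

Yes

The pearl unit is actually forced before the plum unit by the constraints, so certainly some valid ordering has the pearl unit first.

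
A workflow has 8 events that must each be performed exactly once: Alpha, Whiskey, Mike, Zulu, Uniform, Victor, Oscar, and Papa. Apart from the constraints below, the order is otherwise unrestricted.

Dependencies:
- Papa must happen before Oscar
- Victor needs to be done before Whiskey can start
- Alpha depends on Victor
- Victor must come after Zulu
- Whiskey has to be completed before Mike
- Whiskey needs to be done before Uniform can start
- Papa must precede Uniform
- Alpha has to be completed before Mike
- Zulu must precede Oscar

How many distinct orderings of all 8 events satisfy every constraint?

121

2 events have no prerequisites (Zulu, Papa), so any of them could come first.
Systematically extending each partial ordering one event at a time and counting, there are 121 complete orderings.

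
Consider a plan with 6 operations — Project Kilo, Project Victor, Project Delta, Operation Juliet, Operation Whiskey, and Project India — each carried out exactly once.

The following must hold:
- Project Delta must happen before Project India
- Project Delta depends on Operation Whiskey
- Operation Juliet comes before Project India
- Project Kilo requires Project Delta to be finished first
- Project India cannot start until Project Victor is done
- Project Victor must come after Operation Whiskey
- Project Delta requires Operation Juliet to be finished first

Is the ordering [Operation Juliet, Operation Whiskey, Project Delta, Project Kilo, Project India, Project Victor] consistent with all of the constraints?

Here Project Victor comes after Project India.
Since Project Victor is required before Project India, the ordering is invalid.

No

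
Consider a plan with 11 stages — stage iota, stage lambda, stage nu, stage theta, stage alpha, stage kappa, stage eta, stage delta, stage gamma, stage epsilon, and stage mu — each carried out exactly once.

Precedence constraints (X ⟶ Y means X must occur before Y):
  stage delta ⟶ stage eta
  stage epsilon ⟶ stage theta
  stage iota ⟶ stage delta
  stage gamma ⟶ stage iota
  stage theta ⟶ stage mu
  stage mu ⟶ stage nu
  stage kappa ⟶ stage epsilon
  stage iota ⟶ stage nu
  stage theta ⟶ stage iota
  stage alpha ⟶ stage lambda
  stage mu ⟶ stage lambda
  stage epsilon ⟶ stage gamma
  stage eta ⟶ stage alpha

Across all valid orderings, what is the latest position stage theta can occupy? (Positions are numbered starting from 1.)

Every stage that must follow stage theta has to come after it. Tracing all chains starting from stage theta, those stages are: stage iota, stage lambda, stage nu, stage alpha, stage eta, stage delta, stage mu — 7 in total.
With 7 mandatory successors out of 11 stages total, the latest slot for stage theta is 11−7 = 4, and it's reachable by doing all non-successors before stage theta.

4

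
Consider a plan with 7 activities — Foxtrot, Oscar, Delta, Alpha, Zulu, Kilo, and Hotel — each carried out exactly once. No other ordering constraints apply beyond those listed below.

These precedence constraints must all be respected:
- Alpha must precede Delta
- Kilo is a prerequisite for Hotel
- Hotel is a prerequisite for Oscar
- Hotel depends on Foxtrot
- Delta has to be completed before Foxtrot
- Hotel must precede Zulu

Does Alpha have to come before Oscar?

Yes

Following the dependencies: Alpha → Delta → Foxtrot → Hotel → Oscar.
That forces Alpha before Oscar in every valid schedule.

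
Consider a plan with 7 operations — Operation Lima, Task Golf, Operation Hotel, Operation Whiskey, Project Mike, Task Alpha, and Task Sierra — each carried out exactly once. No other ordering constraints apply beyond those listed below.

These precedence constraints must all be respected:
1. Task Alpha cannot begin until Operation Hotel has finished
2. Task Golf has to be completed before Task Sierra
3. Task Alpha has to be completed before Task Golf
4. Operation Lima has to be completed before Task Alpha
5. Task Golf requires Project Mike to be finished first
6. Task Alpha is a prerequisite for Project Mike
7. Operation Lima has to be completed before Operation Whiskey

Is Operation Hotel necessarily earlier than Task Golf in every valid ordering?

Yes

There is a constraint chain Operation Hotel → Task Alpha → Task Golf.
So Operation Hotel must precede Task Golf in any valid ordering.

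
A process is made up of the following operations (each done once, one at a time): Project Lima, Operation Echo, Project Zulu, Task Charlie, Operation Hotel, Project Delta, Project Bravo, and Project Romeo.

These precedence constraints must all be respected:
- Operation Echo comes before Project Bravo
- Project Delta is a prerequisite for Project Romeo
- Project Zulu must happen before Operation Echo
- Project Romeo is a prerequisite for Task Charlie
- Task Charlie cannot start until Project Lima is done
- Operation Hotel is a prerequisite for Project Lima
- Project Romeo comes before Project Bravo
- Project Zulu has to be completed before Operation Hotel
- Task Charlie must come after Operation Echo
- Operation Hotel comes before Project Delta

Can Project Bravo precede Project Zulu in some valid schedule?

No

Following Project Zulu → Operation Echo → Project Bravo, Project Zulu must precede Project Bravo in every valid ordering.
So no valid ordering can have Project Bravo before Project Zulu.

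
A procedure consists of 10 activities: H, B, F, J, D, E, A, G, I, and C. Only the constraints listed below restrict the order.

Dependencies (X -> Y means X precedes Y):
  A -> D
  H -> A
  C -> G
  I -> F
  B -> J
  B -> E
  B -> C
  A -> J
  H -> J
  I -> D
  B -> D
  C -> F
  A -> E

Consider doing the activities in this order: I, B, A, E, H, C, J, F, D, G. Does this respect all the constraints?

No

Here H comes after A.
Since H is required before A, the ordering is invalid.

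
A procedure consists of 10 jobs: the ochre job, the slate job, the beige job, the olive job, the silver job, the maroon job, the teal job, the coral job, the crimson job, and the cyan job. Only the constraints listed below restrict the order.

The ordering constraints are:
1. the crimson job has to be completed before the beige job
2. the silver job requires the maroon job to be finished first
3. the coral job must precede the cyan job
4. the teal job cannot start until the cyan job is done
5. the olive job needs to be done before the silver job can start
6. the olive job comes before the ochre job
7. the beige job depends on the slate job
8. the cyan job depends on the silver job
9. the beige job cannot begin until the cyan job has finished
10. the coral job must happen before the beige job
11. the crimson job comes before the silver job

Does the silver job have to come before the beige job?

Chaining the stated constraints: the silver job → the cyan job → the beige job.
That forces the silver job before the beige job in every valid schedule.

Yes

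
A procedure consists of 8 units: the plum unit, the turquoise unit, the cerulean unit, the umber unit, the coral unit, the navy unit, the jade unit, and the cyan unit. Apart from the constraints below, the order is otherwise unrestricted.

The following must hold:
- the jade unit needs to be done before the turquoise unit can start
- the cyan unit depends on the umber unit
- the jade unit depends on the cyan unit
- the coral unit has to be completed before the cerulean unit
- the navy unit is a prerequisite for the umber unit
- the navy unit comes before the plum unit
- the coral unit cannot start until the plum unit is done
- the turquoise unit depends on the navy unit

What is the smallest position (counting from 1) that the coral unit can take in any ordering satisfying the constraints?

Every unit that must precede the coral unit has to come before it. Tracing all chains that end at the coral unit, those units are: the plum unit, the navy unit — 2 in total.
With 2 mandatory predecessors, the earliest the coral unit can sit is position 2+1 = 3, and placing just those 2 first achieves it.

3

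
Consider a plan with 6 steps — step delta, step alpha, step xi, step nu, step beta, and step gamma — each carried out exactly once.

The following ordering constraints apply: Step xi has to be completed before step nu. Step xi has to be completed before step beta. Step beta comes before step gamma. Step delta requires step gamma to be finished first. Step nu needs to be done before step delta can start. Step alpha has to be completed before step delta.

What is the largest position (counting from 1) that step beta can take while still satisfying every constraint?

Following every chain forward from step beta, the steps that must come later are step delta, step gamma — 2 of them.
So at least 2 steps follow step beta, putting step beta no later than position 4. That position is achievable by scheduling everything else first.

4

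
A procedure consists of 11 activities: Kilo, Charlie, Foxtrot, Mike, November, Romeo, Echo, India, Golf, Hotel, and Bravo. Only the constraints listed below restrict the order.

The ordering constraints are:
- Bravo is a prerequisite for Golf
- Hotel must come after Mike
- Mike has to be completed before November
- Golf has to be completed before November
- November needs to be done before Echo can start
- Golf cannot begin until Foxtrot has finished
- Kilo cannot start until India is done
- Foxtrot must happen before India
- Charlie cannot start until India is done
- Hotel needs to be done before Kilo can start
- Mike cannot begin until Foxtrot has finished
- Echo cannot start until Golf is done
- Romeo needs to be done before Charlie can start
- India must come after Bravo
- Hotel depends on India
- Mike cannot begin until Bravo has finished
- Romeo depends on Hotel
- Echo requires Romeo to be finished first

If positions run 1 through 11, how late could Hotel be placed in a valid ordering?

The activities that are forced after Hotel, directly or by a chain of constraints, are Kilo, Charlie, Romeo, Echo. That's 4 activities.
With 4 mandatory successors out of 11 activities total, the latest slot for Hotel is 11−4 = 7, and it's reachable by doing all non-successors before Hotel.

7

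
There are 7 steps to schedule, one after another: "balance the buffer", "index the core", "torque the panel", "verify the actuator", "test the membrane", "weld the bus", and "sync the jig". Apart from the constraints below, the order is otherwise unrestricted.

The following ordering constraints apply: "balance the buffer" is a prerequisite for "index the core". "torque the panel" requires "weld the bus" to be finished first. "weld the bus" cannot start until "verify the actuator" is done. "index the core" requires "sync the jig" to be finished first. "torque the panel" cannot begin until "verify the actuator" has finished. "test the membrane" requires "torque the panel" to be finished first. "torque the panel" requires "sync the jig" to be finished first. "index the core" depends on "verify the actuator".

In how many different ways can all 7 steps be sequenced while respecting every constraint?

51

The steps with no prerequisites are "balance the buffer", "verify the actuator", "sync the jig"; any of them can be placed first.
Enumerating by repeatedly choosing an available step (one whose prerequisites are all placed) gives 51 distinct complete orderings.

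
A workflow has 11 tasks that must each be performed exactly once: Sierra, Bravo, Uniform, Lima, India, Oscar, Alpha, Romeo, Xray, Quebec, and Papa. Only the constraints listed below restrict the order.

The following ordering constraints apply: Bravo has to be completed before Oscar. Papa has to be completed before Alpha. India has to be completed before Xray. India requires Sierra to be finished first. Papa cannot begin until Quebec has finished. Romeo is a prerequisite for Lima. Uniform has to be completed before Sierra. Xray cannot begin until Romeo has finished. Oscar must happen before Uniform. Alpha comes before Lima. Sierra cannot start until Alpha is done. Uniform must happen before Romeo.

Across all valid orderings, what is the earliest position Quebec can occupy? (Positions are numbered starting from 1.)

1

Quebec has no prerequisites at all, so it can go in position 1.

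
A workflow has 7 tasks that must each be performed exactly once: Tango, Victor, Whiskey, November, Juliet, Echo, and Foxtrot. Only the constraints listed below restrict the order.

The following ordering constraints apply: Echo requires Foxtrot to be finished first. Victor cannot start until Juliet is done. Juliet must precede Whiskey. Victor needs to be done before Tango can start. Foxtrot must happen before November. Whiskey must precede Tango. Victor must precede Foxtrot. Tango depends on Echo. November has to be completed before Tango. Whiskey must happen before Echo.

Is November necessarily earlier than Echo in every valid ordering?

No

No chain of constraints connects November to Echo in either direction.
A valid ordering placing Echo before November exists, so the answer is no.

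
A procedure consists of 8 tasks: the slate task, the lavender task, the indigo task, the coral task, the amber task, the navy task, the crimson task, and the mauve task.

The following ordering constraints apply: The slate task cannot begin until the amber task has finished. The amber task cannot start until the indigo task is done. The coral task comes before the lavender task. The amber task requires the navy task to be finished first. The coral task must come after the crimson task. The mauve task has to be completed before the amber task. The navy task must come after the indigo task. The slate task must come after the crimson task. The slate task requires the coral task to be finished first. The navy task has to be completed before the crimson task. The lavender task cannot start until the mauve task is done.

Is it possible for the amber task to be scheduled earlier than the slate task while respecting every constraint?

Yes

Every valid ordering already has the amber task before the slate task (the constraints require it), so in particular at least one does.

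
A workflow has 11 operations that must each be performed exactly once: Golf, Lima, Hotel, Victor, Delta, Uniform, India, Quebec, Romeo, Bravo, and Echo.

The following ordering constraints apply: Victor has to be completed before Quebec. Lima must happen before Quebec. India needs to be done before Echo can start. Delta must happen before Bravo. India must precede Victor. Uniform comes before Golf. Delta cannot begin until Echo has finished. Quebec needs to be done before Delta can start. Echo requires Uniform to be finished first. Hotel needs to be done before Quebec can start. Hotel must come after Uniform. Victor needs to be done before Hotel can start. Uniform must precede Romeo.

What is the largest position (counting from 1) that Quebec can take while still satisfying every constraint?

9

Following every chain forward from Quebec, the operations that must come later are Delta, Bravo — 2 of them.
With 2 mandatory successors out of 11 operations total, the latest slot for Quebec is 11−2 = 9, and it's reachable by doing all non-successors before Quebec.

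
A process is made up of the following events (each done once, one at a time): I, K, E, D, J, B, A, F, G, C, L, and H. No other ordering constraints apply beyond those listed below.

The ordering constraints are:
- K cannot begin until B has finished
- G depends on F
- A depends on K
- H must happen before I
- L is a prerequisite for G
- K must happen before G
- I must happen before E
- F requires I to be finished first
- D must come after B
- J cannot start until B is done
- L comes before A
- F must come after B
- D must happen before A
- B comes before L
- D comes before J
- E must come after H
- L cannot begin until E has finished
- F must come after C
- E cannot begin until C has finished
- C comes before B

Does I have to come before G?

Yes

Tracing the constraints gives a chain: I → F → G.
That forces I before G in every valid schedule.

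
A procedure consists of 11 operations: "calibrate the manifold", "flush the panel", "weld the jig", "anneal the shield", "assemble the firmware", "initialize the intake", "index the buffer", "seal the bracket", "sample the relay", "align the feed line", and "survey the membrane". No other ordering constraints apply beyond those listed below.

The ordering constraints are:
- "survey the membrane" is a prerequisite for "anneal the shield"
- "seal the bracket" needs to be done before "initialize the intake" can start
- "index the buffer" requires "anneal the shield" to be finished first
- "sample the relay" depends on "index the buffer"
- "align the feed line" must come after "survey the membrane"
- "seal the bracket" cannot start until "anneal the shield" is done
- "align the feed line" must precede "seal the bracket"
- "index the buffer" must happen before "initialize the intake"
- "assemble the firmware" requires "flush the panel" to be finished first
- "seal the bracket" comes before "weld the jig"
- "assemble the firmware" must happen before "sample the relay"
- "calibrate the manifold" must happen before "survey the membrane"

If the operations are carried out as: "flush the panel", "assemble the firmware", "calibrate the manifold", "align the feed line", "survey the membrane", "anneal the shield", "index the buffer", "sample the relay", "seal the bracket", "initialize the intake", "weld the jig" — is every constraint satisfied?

No

The sequence places "align the feed line" ahead of "survey the membrane".
Since "survey the membrane" is required before "align the feed line", the ordering is invalid.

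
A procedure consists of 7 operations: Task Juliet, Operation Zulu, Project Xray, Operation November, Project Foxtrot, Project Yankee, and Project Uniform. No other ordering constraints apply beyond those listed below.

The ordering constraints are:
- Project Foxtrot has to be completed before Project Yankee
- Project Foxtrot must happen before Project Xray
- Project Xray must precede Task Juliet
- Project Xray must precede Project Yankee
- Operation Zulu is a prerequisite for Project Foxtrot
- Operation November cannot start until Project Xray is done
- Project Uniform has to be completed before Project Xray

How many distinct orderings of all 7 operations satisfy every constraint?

18

The operations with no prerequisites are Operation Zulu, Project Uniform; any of them can be placed first.
Systematically extending each partial ordering one operation at a time and counting, there are 18 complete orderings.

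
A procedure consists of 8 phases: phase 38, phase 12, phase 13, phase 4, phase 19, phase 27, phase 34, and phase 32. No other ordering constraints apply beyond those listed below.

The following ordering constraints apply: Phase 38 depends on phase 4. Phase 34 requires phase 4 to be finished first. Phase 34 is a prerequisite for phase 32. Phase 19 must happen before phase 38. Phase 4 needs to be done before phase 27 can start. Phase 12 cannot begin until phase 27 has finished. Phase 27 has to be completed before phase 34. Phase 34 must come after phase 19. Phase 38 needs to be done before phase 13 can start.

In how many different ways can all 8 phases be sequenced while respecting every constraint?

2 phases have no prerequisites (phase 4, phase 19), so any of them could come first.
Counting all ways to extend the partial order to a total order gives 126.

126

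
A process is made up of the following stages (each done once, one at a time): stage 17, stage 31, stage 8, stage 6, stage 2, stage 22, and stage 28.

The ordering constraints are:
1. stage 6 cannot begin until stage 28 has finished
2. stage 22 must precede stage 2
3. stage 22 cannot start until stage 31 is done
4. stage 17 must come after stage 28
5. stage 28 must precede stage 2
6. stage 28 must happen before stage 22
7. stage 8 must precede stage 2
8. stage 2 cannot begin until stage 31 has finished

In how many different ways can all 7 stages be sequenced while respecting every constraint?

174

3 stages have no prerequisites (stage 31, stage 8, stage 28), so any of them could come first.
Enumerating by repeatedly choosing an available stage (one whose prerequisites are all placed) gives 174 distinct complete orderings.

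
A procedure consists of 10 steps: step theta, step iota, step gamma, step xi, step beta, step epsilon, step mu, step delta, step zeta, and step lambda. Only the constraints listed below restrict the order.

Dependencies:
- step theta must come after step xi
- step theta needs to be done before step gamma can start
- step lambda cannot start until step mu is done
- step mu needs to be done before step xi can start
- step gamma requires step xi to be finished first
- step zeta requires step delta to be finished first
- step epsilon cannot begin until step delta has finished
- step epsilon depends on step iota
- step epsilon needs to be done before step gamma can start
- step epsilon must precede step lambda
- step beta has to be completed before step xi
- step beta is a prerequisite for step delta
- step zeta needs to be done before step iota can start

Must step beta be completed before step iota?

Yes

Following the dependencies: step beta → step delta → step zeta → step iota.
That forces step beta before step iota in every valid schedule.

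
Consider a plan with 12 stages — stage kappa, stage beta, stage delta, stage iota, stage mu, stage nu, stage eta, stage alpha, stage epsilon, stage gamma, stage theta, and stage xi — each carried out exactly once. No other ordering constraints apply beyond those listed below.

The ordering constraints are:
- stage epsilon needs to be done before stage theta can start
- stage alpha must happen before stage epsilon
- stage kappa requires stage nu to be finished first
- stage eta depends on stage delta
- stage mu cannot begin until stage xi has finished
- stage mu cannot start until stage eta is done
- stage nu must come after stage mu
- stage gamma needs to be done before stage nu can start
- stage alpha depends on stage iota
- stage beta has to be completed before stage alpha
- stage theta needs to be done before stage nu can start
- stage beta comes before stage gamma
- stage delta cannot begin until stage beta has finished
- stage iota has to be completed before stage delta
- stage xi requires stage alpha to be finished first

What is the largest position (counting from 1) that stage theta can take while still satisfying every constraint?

10

Every stage that must follow stage theta has to come after it. Tracing all chains starting from stage theta, those stages are: stage kappa, stage nu — 2 in total.
So at least 2 stages follow stage theta, putting stage theta no later than position 10. That position is achievable by scheduling everything else first.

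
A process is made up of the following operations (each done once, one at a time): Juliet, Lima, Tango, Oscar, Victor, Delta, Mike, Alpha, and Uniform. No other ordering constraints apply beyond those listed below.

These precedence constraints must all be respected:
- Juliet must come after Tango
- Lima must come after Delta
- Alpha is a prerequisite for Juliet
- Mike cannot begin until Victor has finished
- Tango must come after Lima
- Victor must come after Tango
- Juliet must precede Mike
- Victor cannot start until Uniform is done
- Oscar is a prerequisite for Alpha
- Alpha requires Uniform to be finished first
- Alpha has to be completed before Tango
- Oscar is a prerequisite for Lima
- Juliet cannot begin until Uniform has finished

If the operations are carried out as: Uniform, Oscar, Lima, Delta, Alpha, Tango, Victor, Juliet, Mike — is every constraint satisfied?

No

The sequence places Lima ahead of Delta.
Since Delta is required before Lima, the ordering is invalid.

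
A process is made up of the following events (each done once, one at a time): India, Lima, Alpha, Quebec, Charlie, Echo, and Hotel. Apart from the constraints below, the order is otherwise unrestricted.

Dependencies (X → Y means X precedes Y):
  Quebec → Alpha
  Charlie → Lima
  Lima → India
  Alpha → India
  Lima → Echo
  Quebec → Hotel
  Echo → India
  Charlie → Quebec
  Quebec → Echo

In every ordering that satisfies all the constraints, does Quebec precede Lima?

No chain of constraints connects Quebec to Lima in either direction.
So Quebec can come before Lima or after — it is not forced.

No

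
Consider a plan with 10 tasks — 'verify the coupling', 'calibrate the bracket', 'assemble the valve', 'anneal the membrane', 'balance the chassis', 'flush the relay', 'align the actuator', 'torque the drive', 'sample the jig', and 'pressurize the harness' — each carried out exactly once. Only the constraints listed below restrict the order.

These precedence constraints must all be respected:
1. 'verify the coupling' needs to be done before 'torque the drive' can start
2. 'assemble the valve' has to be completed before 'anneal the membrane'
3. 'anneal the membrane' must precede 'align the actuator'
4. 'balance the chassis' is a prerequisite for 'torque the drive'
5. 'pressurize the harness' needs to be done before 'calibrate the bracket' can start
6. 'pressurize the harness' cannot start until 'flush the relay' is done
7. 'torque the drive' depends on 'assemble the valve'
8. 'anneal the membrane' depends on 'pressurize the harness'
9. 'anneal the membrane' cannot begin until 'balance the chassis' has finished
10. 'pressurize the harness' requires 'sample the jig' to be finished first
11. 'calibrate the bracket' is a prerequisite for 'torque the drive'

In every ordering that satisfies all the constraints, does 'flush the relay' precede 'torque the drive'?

Following the dependencies: 'flush the relay' → 'pressurize the harness' → 'calibrate the bracket' → 'torque the drive'.
That forces 'flush the relay' before 'torque the drive' in every valid schedule.

Yes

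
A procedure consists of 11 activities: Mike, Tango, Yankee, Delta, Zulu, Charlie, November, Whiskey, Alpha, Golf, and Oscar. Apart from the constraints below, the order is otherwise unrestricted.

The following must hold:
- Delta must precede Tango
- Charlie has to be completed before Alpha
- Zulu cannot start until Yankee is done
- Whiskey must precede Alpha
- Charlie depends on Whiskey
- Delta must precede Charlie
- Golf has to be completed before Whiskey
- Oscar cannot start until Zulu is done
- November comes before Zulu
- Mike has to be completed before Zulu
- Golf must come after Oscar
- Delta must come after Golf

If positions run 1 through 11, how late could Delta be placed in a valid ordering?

8

Every activity that must follow Delta has to come after it. Tracing all chains starting from Delta, those activities are: Tango, Charlie, Alpha — 3 in total.
With 3 mandatory successors out of 11 activities total, the latest slot for Delta is 11−3 = 8, and it's reachable by doing all non-successors before Delta.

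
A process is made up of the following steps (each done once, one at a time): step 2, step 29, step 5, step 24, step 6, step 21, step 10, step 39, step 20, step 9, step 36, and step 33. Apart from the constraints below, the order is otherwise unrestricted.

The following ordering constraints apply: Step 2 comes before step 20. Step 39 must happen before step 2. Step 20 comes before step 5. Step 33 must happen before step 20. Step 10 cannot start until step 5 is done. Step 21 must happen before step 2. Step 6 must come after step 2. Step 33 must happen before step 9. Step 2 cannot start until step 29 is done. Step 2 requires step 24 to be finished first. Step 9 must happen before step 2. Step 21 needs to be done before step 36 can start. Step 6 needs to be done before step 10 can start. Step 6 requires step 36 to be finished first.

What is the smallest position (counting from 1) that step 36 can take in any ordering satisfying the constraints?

Working backwards through the constraints from step 36, its only required predecessor is step 21.
With 1 mandatory predecessor, the earliest step 36 can sit is position 1+1 = 2, and placing just that one first achieves it.

2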